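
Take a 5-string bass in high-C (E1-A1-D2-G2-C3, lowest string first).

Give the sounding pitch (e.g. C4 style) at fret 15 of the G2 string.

The open G2 string plus 15 semitones: G–G#–A–A#–…–G#–A–A#.
The walk passes from B into C once, so the octave number goes from 2 to 3.
(Equivalently spelled Bb3.)

A#3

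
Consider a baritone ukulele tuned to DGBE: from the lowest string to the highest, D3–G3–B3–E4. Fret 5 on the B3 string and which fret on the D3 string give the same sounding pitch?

14

Fret 5 on B3 is MIDI 59 + 5 = 64 (E4). On the D3 string (open MIDI 50), that pitch is 64 − 50 = fret 14.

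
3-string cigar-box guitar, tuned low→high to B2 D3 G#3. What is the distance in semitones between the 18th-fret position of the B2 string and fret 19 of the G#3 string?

10 semitones

B2 at fret 18 → F4 (MIDI 65); G#3 at fret 19 → D#5 (MIDI 75).
65 − 75 = -10, so the two pitches are 10 semitones apart, with D#5 the higher.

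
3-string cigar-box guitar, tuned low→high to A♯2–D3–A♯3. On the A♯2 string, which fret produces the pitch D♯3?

5

D♯3 is 5 semitones above the open A♯2 (A#–B–C–C#–D–D#), so it sits at fret 5.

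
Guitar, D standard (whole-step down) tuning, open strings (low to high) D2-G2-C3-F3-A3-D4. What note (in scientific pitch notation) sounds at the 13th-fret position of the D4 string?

Each fret is one semitone, so D4 + 13 = D#5.

D#5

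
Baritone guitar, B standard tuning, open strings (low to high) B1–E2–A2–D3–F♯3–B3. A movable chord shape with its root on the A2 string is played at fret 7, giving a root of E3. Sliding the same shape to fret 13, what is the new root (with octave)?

A♯3

Moving from fret 7 to fret 13 shifts the root by 6 semitones.
E3 up 6 semitones is A♯3.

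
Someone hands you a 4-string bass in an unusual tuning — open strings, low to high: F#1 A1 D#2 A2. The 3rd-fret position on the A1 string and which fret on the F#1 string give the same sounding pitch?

6

Fret 3 on A1 is MIDI 33 + 3 = 36 (C2). On the F#1 string (open MIDI 30), that pitch is 36 − 30 = fret 6.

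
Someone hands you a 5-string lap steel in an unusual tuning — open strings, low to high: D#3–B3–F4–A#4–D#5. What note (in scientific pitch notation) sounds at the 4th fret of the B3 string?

D#4

The open B3 string plus 4 semitones: B–C–C#–D–D#.
The walk passes from B into C once, so the octave number goes from 3 to 4.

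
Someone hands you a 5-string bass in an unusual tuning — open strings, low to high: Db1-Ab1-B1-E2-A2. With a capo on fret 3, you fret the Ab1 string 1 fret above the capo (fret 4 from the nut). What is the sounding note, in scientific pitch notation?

The capo raises the open Ab1 by 3 semitones to B1; fretting 1 more gives Ab1 + 3 + 1 = Ab1 + 4 semitones = C2.

C2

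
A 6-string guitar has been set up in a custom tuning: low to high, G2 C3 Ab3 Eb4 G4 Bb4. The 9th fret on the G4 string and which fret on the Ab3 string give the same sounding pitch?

Fret 9 on G4 is MIDI 67 + 9 = 76 (E5). On the Ab3 string (open MIDI 56), that pitch is 76 − 56 = fret 20.

20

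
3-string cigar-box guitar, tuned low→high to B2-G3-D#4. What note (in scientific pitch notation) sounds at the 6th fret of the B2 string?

F3

B2 is MIDI 47. Adding 6 gives 53, which is F3.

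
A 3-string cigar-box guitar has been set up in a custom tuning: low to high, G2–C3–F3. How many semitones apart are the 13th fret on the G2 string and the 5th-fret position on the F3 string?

2 semitones

G2 at fret 13 → G♯3 (MIDI 56); F3 at fret 5 → A♯3 (MIDI 58).
56 − 58 = -2, so the two pitches are 2 semitones apart, with A♯3 the higher.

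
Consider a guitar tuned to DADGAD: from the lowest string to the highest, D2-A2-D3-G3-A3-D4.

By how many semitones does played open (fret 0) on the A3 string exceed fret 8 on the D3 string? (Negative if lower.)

A3 at fret 0 → A3 (MIDI 57); D3 at fret 8 → A#3 (MIDI 58).
57 − 58 = -1, so the two pitches are 1 semitone apart.

-1 semitone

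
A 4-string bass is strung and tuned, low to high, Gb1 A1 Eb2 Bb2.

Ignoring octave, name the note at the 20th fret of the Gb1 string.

Gb1 is MIDI 30. Adding 20 gives 50; 50 mod 12 = 2, i.e. D.

D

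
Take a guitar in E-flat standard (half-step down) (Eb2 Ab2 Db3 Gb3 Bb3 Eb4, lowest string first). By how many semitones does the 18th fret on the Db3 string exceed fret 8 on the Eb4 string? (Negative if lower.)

-4 semitones

Db3 at fret 18 → G4 (MIDI 67); Eb4 at fret 8 → B4 (MIDI 71).
67 − 71 = -4, so the two pitches are 4 semitones apart.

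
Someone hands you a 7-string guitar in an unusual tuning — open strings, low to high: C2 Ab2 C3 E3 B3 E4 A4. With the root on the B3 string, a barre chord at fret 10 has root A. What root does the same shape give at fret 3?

D

Moving from fret 10 to fret 3 shifts the root by -7 semitones.
A down 7 semitones is D.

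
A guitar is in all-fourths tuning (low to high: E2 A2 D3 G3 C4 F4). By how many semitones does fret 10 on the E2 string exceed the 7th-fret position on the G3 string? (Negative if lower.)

E2 at fret 10 → D3 (MIDI 50); G3 at fret 7 → D4 (MIDI 62).
50 − 62 = -12, so the two pitches are 12 semitones apart.

-12 semitones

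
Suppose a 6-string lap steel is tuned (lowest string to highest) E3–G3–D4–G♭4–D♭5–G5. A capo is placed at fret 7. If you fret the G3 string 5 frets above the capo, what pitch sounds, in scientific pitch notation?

G4

The capo raises the open G3 by 7 semitones to D4; fretting 5 more gives G3 + 7 + 5 = G3 + 12 semitones = G4.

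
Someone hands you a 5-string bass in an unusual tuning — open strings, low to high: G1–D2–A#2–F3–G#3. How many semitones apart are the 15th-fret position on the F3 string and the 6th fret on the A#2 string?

16 semitones

F3 at fret 15 → G#4 (MIDI 68); A#2 at fret 6 → E3 (MIDI 52).
68 − 52 = 16, so the two pitches are 16 semitones apart, with G#4 the higher.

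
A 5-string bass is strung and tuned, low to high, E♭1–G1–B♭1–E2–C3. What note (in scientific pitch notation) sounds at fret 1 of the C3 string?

D♭3

The open C3 string plus 1 semitone: C–Db.
No B→C boundary is crossed, so the octave stays at 3.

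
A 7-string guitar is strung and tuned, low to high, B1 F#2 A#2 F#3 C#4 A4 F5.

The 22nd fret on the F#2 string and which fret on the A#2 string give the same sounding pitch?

Fret 22 on F#2 is MIDI 42 + 22 = 64 (E4). On the A#2 string (open MIDI 46), that pitch is 64 − 46 = fret 18.

18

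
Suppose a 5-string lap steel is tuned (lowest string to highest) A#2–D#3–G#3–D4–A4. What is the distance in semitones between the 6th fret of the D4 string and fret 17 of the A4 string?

D4 at fret 6 → G#4 (MIDI 68); A4 at fret 17 → D6 (MIDI 86).
68 − 86 = -18, so the two pitches are 18 semitones apart, with D6 the higher.

18 semitones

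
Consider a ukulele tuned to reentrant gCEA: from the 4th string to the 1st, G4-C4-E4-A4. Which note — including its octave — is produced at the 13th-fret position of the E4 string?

F5

Each fret is one semitone, so E4 + 13 = F5.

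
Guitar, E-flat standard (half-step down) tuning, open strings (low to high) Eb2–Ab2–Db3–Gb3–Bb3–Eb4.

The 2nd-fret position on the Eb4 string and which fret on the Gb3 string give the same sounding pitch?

11

Fret 2 on Eb4 is MIDI 63 + 2 = 65 (F4). On the Gb3 string (open MIDI 54), that pitch is 65 − 54 = fret 11.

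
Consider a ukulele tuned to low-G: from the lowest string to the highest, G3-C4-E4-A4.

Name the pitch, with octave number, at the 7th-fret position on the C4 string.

G4

C4 is MIDI 60. Adding 7 gives 67, which is G4.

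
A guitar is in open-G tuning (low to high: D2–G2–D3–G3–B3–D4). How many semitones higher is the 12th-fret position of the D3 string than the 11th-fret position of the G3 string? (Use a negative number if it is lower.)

-4 semitones

D3 at fret 12 → D4 (MIDI 62); G3 at fret 11 → F#4 (MIDI 66).
62 − 66 = -4, so the two pitches are 4 semitones apart.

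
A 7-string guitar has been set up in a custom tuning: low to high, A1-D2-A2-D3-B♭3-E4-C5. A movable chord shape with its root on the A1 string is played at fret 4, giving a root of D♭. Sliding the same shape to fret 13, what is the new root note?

Moving from fret 4 to fret 13 shifts the root by 9 semitones.
D♭ up 9 semitones is B♭.

B♭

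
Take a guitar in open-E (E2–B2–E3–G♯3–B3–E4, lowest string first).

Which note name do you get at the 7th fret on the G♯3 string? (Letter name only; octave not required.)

Each fret is one semitone, so G♯3 + 7 = D♯.

D♯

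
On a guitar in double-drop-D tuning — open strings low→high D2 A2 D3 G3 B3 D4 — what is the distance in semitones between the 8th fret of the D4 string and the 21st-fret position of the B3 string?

10 semitones

D4 at fret 8 → A#4 (MIDI 70); B3 at fret 21 → G#5 (MIDI 80).
70 − 80 = -10, so the two pitches are 10 semitones apart, with G#5 the higher.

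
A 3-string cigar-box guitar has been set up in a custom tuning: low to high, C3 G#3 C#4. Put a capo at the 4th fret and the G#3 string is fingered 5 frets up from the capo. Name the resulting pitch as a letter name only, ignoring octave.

The capo raises the open G#3 by 4 semitones to C4; fretting 5 more gives G#3 + 4 + 5 = G#3 + 9 semitones, landing on F.

F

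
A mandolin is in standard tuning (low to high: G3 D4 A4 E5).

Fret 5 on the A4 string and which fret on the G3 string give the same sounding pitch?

19

Fret 5 on A4 is MIDI 69 + 5 = 74 (D5). On the G3 string (open MIDI 55), that pitch is 74 − 55 = fret 19.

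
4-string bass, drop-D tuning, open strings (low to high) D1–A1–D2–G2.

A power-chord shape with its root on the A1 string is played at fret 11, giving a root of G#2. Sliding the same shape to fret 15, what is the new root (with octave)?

C3

Moving from fret 11 to fret 15 shifts the root by 4 semitones.
G#2 up 4 semitones is C3.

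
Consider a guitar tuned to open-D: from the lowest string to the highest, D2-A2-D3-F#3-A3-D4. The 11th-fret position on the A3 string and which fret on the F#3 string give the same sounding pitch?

Fret 11 on A3 is MIDI 57 + 11 = 68 (G#4). On the F#3 string (open MIDI 54), that pitch is 68 − 54 = fret 14.

14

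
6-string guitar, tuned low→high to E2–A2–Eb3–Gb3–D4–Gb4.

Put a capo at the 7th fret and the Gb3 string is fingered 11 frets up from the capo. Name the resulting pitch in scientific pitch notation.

The capo raises the open Gb3 by 7 semitones to Db4; fretting 11 more gives Gb3 + 7 + 11 = Gb3 + 18 semitones = C5.

C5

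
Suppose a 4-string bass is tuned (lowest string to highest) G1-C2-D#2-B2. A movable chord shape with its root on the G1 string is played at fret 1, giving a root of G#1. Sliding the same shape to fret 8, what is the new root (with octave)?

D#2

Moving from fret 1 to fret 8 shifts the root by 7 semitones.
G#1 up 7 semitones is D#2.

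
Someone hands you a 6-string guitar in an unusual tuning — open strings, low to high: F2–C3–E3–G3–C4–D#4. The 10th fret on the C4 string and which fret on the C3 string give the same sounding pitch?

Fret 10 on C4 is MIDI 60 + 10 = 70 (A#4). On the C3 string (open MIDI 48), that pitch is 70 − 48 = fret 22.

22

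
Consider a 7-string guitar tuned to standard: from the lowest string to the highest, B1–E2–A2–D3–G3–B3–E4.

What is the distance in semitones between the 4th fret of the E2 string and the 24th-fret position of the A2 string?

25 semitones

E2 at fret 4 → G#2 (MIDI 44); A2 at fret 24 → A4 (MIDI 69).
44 − 69 = -25, so the two pitches are 25 semitones apart, with A4 the higher.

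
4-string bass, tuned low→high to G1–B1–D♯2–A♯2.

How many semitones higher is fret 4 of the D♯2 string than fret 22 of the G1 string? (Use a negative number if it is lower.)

D♯2 at fret 4 → G2 (MIDI 43); G1 at fret 22 → F3 (MIDI 53).
43 − 53 = -10, so the two pitches are 10 semitones apart.

-10 semitones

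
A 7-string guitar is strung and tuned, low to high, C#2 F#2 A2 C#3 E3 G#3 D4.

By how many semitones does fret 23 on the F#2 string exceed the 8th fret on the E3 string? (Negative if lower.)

5 semitones

F#2 at fret 23 → F4 (MIDI 65); E3 at fret 8 → C4 (MIDI 60).
65 − 60 = 5, so the two pitches are 5 semitones apart.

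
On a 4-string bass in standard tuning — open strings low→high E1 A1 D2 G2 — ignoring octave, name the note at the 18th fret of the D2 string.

G#

The open D2 string plus 18 semitones: D–D#–E–F–…–F#–G–G#.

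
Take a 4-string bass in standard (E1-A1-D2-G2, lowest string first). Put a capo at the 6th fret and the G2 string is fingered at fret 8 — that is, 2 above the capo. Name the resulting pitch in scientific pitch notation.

D#3

The capo raises the open G2 by 6 semitones to C#3; fretting 2 more gives G2 + 6 + 2 = G2 + 8 semitones = D#3.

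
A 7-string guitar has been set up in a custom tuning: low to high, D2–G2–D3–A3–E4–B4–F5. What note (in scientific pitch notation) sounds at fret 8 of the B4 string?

B4 is MIDI 71. Adding 8 gives 79, which is G5.

G5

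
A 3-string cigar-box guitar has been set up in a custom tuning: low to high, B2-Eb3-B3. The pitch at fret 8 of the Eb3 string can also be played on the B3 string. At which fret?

Fret 8 on Eb3 is MIDI 51 + 8 = 59 (B3). On the B3 string (open MIDI 59), that pitch is 59 − 59 = fret 0.

0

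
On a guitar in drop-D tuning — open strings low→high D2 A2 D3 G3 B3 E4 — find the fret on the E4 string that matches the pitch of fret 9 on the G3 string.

G3 at fret 9 is G3 + 9 semitones = E4.
The open E4 string is 9 semitones above the open G3, so the same pitch on the E4 string lies at fret 9 − 9 = 0.

0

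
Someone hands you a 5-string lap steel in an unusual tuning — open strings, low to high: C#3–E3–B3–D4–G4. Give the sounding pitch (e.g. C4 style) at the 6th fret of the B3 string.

F4

B3 is MIDI 59. Adding 6 gives 65, which is F4.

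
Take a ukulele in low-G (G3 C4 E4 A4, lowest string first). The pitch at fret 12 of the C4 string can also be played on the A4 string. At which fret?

C4 at fret 12 is C4 + 12 semitones = C5.
The open A4 string is 9 semitones above the open C4, so the same pitch on the A4 string lies at fret 12 − 9 = 3.

3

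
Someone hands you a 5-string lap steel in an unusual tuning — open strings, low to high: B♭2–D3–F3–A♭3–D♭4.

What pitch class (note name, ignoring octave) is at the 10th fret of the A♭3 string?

G♭

Each fret is one semitone, so A♭3 + 10 = G♭.
(Equivalently spelled F♯.)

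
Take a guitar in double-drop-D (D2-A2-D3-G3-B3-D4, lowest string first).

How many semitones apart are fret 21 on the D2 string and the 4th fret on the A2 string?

D2 at fret 21 → B3 (MIDI 59); A2 at fret 4 → C♯3 (MIDI 49).
59 − 49 = 10, so the two pitches are 10 semitones apart, with B3 the higher.

10 semitones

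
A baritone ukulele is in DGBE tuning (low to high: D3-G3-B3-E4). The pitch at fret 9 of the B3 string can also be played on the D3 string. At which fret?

B3 at fret 9 is B3 + 9 semitones = G#4.
The open D3 string is 9 semitones below the open B3, so the same pitch on the D3 string lies at fret 9 + 9 = 18.

18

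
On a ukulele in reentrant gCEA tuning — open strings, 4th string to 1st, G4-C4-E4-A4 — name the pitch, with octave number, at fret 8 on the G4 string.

The open G4 string plus 8 semitones: G–G#–A–A#–B–C–C#–D–D#.
The walk passes from B into C once, so the octave number goes from 4 to 5.

D♯5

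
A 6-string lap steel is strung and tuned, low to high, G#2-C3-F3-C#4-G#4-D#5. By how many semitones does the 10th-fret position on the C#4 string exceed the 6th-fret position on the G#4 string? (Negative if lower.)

-3 semitones

C#4 at fret 10 → B4 (MIDI 71); G#4 at fret 6 → D5 (MIDI 74).
71 − 74 = -3, so the two pitches are 3 semitones apart.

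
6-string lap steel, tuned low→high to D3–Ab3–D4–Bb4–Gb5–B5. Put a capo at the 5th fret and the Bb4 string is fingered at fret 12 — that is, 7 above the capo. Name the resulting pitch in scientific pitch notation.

Bb5

The capo raises the open Bb4 by 5 semitones to Eb5; fretting 7 more gives Bb4 + 5 + 7 = Bb4 + 12 semitones = Bb5.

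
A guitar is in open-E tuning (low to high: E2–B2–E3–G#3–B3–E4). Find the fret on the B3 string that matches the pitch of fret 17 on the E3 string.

Fret 17 on E3 is MIDI 52 + 17 = 69 (A4). On the B3 string (open MIDI 59), that pitch is 69 − 59 = fret 10.

10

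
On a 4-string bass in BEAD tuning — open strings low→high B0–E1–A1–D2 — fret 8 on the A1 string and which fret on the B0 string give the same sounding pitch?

18

Fret 8 on A1 is MIDI 33 + 8 = 41 (F2). On the B0 string (open MIDI 23), that pitch is 41 − 23 = fret 18.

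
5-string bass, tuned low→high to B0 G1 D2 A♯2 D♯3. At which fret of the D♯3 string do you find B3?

8

B3 is 8 semitones above the open D♯3 (D#–E–F–F#–G–G#–A–A#–B), so it sits at fret 8.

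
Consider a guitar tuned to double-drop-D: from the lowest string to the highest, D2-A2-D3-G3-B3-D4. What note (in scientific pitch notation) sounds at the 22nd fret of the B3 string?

B3 is MIDI 59. Adding 22 gives 81, which is A5.

A5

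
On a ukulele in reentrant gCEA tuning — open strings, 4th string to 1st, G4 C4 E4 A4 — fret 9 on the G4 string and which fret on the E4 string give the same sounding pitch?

G4 at fret 9 is G4 + 9 semitones = E5.
The open E4 string is 3 semitones below the open G4, so the same pitch on the E4 string lies at fret 9 + 3 = 12.

12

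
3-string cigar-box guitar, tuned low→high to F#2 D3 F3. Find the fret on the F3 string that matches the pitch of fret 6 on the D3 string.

3

D3 at fret 6 is D3 + 6 semitones = G#3.
The open F3 string is 3 semitones above the open D3, so the same pitch on the F3 string lies at fret 6 − 3 = 3.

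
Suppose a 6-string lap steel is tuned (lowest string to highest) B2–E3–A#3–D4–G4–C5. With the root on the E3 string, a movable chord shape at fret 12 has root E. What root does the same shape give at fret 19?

B

Moving from fret 12 to fret 19 shifts the root by 7 semitones.
E up 7 semitones is B.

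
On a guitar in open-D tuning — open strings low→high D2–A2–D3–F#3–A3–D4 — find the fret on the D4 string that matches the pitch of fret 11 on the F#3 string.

3

F#3 at fret 11 is F#3 + 11 semitones = F4.
The open D4 string is 8 semitones above the open F#3, so the same pitch on the D4 string lies at fret 11 − 8 = 3.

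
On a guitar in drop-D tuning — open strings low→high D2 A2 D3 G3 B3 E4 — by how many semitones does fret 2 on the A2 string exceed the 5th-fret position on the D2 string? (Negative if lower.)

A2 at fret 2 → B2 (MIDI 47); D2 at fret 5 → G2 (MIDI 43).
47 − 43 = 4, so the two pitches are 4 semitones apart.

4 semitones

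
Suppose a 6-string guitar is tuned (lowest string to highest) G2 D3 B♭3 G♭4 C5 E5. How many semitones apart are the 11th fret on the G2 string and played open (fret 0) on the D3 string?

G2 at fret 11 → G♭3 (MIDI 54); D3 at fret 0 → D3 (MIDI 50).
54 − 50 = 4, so the two pitches are 4 semitones apart, with G♭3 the higher.

4 semitones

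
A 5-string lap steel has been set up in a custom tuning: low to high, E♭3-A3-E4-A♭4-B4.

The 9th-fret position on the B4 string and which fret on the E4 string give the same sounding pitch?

B4 at fret 9 is B4 + 9 semitones = A♭5.
The open E4 string is 7 semitones below the open B4, so the same pitch on the E4 string lies at fret 9 + 7 = 16.

16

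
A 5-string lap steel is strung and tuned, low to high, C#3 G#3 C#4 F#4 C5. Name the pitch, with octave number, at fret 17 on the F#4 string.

F#4 is MIDI 66. Adding 17 gives 83, which is B5.

B5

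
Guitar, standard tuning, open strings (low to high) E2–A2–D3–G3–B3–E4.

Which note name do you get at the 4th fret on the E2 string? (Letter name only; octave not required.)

The open E2 string plus 4 semitones: E–F–F#–G–G#.

G♯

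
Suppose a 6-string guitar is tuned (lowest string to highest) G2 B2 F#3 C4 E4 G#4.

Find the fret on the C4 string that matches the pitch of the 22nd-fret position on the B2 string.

Fret 22 on B2 is MIDI 47 + 22 = 69 (A4). On the C4 string (open MIDI 60), that pitch is 69 − 60 = fret 9.

9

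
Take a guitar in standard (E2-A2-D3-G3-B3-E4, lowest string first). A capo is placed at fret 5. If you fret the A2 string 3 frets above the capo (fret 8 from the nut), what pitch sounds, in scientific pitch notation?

The capo raises the open A2 by 5 semitones to D3; fretting 3 more gives A2 + 5 + 3 = A2 + 8 semitones = F3.

F3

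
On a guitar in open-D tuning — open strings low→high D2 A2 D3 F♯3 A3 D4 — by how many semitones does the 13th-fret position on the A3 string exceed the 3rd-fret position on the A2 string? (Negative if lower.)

A3 at fret 13 → A♯4 (MIDI 70); A2 at fret 3 → C3 (MIDI 48).
70 − 48 = 22, so the two pitches are 22 semitones apart.

22 semitones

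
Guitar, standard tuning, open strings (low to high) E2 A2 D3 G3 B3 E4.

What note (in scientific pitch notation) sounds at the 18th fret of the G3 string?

G3 is MIDI 55. Adding 18 gives 73, which is C#5.
(Equivalently spelled Db5.)

C#5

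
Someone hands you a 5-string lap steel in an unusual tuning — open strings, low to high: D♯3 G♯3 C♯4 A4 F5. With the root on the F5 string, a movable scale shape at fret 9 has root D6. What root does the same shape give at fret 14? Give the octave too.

G6

Moving from fret 9 to fret 14 shifts the root by 5 semitones.
D6 up 5 semitones is G6.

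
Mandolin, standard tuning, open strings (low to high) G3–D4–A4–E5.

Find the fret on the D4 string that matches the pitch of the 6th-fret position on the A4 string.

13

Fret 6 on A4 is MIDI 69 + 6 = 75 (D#5). On the D4 string (open MIDI 62), that pitch is 75 − 62 = fret 13.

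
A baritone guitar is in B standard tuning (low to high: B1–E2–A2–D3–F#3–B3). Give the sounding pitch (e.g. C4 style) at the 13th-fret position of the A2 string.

A#3

Each fret is one semitone, so A2 + 13 = A#3.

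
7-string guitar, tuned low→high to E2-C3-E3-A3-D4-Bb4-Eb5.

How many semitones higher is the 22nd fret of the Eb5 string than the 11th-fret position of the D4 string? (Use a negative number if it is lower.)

Eb5 at fret 22 → Db7 (MIDI 97); D4 at fret 11 → Db5 (MIDI 73).
97 − 73 = 24, so the two pitches are 24 semitones apart.

24 semitones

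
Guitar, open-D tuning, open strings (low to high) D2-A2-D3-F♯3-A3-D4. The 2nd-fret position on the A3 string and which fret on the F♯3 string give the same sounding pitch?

A3 at fret 2 is A3 + 2 semitones = B3.
The open F♯3 string is 3 semitones below the open A3, so the same pitch on the F♯3 string lies at fret 2 + 3 = 5.

5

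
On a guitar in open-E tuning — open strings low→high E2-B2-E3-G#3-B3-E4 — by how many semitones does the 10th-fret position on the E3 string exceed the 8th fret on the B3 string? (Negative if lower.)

-5 semitones

E3 at fret 10 → D4 (MIDI 62); B3 at fret 8 → G4 (MIDI 67).
62 − 67 = -5, so the two pitches are 5 semitones apart.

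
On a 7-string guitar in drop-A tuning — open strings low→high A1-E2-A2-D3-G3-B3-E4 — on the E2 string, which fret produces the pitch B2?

7

B2 is 7 semitones above the open E2 (E–F–F#–G–G#–A–A#–B), so it sits at fret 7.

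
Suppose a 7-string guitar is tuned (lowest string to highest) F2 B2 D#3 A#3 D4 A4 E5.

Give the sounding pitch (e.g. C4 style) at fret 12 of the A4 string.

A5

Each fret is one semitone, so A4 + 12 = A5.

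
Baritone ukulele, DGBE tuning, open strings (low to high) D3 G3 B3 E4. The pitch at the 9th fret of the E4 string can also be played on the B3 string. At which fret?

14

E4 at fret 9 is E4 + 9 semitones = C#5.
The open B3 string is 5 semitones below the open E4, so the same pitch on the B3 string lies at fret 9 + 5 = 14.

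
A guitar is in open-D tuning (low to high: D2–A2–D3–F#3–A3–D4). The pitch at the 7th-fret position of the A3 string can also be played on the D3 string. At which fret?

Fret 7 on A3 is MIDI 57 + 7 = 64 (E4). On the D3 string (open MIDI 50), that pitch is 64 − 50 = fret 14.

14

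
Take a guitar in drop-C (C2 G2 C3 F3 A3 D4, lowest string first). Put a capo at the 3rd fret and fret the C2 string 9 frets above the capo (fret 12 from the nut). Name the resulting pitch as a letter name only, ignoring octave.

C

The capo raises the open C2 by 3 semitones to D#2; fretting 9 more gives C2 + 3 + 9 = C2 + 12 semitones, landing on C.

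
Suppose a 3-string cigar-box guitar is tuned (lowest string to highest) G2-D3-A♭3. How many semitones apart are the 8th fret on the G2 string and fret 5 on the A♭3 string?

10 semitones

G2 at fret 8 → E♭3 (MIDI 51); A♭3 at fret 5 → D♭4 (MIDI 61).
51 − 61 = -10, so the two pitches are 10 semitones apart, with D♭4 the higher.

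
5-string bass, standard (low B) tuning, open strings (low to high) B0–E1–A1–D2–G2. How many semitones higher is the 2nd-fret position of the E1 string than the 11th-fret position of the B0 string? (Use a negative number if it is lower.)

E1 at fret 2 → F#1 (MIDI 30); B0 at fret 11 → A#1 (MIDI 34).
30 − 34 = -4, so the two pitches are 4 semitones apart.

-4 semitones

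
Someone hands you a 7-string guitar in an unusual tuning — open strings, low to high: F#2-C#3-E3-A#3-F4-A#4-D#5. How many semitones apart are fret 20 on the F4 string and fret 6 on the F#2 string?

37 semitones

F4 at fret 20 → C#6 (MIDI 85); F#2 at fret 6 → C3 (MIDI 48).
85 − 48 = 37, so the two pitches are 37 semitones apart, with C#6 the higher.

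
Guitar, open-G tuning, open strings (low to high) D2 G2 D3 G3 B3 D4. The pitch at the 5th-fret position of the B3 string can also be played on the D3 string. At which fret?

B3 at fret 5 is B3 + 5 semitones = E4.
The open D3 string is 9 semitones below the open B3, so the same pitch on the D3 string lies at fret 5 + 9 = 14.

14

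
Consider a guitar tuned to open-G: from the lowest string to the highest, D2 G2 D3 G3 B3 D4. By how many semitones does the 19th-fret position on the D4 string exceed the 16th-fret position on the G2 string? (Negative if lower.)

22 semitones

D4 at fret 19 → A5 (MIDI 81); G2 at fret 16 → B3 (MIDI 59).
81 − 59 = 22, so the two pitches are 22 semitones apart.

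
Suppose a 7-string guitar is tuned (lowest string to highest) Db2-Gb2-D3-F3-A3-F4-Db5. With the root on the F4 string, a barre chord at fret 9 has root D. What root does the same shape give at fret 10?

Eb

Moving from fret 9 to fret 10 shifts the root by 1 semitone.
D up 1 semitone is Eb.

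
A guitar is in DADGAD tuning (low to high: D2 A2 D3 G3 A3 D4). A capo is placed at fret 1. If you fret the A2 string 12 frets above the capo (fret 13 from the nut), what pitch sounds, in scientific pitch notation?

The capo raises the open A2 by 1 semitone to A#2; fretting 12 more gives A2 + 1 + 12 = A2 + 13 semitones = A#3.

A#3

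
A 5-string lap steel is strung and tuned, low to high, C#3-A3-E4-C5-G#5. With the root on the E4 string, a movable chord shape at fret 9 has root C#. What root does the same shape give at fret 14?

Moving from fret 9 to fret 14 shifts the root by 5 semitones.
C# up 5 semitones is F#.

F#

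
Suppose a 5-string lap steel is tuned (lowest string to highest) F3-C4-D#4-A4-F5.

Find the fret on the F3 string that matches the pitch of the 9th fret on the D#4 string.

19

Fret 9 on D#4 is MIDI 63 + 9 = 72 (C5). On the F3 string (open MIDI 53), that pitch is 72 − 53 = fret 19.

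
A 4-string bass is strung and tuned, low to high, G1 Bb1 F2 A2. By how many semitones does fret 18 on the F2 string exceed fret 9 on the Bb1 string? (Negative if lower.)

16 semitones

F2 at fret 18 → B3 (MIDI 59); Bb1 at fret 9 → G2 (MIDI 43).
59 − 43 = 16, so the two pitches are 16 semitones apart.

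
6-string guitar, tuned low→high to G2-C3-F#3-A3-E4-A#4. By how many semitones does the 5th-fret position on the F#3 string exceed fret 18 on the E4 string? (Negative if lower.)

F#3 at fret 5 → B3 (MIDI 59); E4 at fret 18 → A#5 (MIDI 82).
59 − 82 = -23, so the two pitches are 23 semitones apart.

-23 semitones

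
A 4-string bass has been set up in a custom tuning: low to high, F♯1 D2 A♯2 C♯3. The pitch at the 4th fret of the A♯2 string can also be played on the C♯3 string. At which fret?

1

Fret 4 on A♯2 is MIDI 46 + 4 = 50 (D3). On the C♯3 string (open MIDI 49), that pitch is 50 − 49 = fret 1.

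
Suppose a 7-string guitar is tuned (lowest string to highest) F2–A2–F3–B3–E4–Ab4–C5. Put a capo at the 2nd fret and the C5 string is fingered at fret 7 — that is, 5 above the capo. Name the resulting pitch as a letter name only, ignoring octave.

The capo raises the open C5 by 2 semitones to D5; fretting 5 more gives C5 + 2 + 5 = C5 + 7 semitones, landing on G.

G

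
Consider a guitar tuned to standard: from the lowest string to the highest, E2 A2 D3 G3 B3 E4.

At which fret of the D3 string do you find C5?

C5 is 22 semitones above the open D3 (D–D#–E–F–…–A#–B–C), so it sits at fret 22.

22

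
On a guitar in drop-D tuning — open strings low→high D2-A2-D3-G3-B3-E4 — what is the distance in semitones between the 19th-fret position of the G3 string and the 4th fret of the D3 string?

20 semitones

G3 at fret 19 → D5 (MIDI 74); D3 at fret 4 → F#3 (MIDI 54).
74 − 54 = 20, so the two pitches are 20 semitones apart, with D5 the higher.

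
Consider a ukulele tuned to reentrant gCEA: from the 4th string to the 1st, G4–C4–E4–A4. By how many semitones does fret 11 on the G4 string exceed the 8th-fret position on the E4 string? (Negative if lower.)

6 semitones

G4 at fret 11 → F#5 (MIDI 78); E4 at fret 8 → C5 (MIDI 72).
78 − 72 = 6, so the two pitches are 6 semitones apart.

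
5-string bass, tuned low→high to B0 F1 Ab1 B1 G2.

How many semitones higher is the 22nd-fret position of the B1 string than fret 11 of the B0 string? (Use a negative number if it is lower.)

23 semitones

B1 at fret 22 → A3 (MIDI 57); B0 at fret 11 → Bb1 (MIDI 34).
57 − 34 = 23, so the two pitches are 23 semitones apart.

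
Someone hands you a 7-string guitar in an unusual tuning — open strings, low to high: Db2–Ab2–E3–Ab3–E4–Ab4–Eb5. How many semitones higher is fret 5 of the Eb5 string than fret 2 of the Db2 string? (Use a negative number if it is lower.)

Eb5 at fret 5 → Ab5 (MIDI 80); Db2 at fret 2 → Eb2 (MIDI 39).
80 − 39 = 41, so the two pitches are 41 semitones apart.

41 semitones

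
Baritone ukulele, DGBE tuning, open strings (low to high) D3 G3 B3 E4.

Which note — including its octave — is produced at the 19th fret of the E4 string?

Each fret is one semitone, so E4 + 19 = B5.

B5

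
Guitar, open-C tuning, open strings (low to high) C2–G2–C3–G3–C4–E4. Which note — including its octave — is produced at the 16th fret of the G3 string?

G3 is MIDI 55. Adding 16 gives 71, which is B4.

B4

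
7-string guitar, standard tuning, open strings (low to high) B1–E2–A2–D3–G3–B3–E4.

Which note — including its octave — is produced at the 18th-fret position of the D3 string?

D3 is MIDI 50. Adding 18 gives 68, which is G#4.

G#4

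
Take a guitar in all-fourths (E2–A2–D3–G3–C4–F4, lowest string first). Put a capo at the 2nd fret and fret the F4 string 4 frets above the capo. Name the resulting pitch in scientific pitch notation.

B4

The capo raises the open F4 by 2 semitones to G4; fretting 4 more gives F4 + 2 + 4 = F4 + 6 semitones = B4.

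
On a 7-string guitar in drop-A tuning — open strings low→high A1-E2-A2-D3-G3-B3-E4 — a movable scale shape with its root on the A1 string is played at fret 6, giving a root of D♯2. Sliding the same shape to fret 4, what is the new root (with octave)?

Moving from fret 6 to fret 4 shifts the root by -2 semitones.
D♯2 down 2 semitones is C♯2.

C♯2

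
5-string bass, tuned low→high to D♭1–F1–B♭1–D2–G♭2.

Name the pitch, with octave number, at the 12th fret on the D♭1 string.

D♭2

The open D♭1 string plus 12 semitones: Db–D–Eb–E–…–B–C–Db.
The walk passes from B into C once, so the octave number goes from 1 to 2.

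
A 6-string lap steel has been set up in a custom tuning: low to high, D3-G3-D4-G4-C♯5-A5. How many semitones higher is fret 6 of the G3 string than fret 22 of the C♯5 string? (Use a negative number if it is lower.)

-34 semitones

G3 at fret 6 → C♯4 (MIDI 61); C♯5 at fret 22 → B6 (MIDI 95).
61 − 95 = -34, so the two pitches are 34 semitones apart.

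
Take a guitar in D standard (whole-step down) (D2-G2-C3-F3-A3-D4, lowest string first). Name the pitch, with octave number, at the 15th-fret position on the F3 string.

G#4

Each fret is one semitone, so F3 + 15 = G#4.
(Equivalently spelled Ab4.)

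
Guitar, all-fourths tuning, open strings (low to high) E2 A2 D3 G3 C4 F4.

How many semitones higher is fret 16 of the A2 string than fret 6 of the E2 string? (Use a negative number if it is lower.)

15 semitones

A2 at fret 16 → C♯4 (MIDI 61); E2 at fret 6 → A♯2 (MIDI 46).
61 − 46 = 15, so the two pitches are 15 semitones apart.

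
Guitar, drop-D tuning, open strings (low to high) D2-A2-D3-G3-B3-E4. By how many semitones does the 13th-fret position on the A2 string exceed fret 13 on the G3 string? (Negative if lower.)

A2 at fret 13 → A#3 (MIDI 58); G3 at fret 13 → G#4 (MIDI 68).
58 − 68 = -10, so the two pitches are 10 semitones apart.

-10 semitones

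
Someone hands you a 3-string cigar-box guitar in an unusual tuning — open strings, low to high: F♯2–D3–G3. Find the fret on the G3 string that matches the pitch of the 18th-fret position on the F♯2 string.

5

Fret 18 on F♯2 is MIDI 42 + 18 = 60 (C4). On the G3 string (open MIDI 55), that pitch is 60 − 55 = fret 5.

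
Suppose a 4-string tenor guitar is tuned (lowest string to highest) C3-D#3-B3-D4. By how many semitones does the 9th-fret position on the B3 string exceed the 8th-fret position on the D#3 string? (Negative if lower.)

9 semitones

B3 at fret 9 → G#4 (MIDI 68); D#3 at fret 8 → B3 (MIDI 59).
68 − 59 = 9, so the two pitches are 9 semitones apart.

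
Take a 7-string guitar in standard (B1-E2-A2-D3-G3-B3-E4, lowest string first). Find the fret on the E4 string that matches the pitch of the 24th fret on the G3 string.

15

G3 at fret 24 is G3 + 24 semitones = G5.
The open E4 string is 9 semitones above the open G3, so the same pitch on the E4 string lies at fret 24 − 9 = 15.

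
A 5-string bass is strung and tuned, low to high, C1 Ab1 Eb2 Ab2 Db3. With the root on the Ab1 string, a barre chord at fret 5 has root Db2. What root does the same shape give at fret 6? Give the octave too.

Moving from fret 5 to fret 6 shifts the root by 1 semitone.
Db2 up 1 semitone is D2.

D2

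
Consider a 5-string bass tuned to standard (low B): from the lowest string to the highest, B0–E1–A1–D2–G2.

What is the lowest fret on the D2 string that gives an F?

3

From D2, count semitones up the chromatic scale until reaching F: D–D#–E–F — 3 steps.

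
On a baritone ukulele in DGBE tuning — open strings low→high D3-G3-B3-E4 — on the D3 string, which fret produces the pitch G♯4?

G♯4 is 18 semitones above the open D3 (D–D#–E–F–…–F#–G–G#), so it sits at fret 18.

18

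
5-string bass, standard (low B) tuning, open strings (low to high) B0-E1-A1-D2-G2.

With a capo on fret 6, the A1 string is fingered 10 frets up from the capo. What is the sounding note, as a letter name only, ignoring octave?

C#

The capo raises the open A1 by 6 semitones to D#2; fretting 10 more gives A1 + 6 + 10 = A1 + 16 semitones, landing on C#.
(Also written Db.)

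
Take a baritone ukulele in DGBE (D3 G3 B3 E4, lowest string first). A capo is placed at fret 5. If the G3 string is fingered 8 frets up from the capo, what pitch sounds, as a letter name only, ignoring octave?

The capo raises the open G3 by 5 semitones to C4; fretting 8 more gives G3 + 5 + 8 = G3 + 13 semitones, landing on G♯.
(Also written A♭.)

G♯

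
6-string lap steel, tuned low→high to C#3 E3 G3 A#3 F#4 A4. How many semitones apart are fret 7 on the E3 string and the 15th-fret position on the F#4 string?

22 semitones

E3 at fret 7 → B3 (MIDI 59); F#4 at fret 15 → A5 (MIDI 81).
59 − 81 = -22, so the two pitches are 22 semitones apart, with A5 the higher.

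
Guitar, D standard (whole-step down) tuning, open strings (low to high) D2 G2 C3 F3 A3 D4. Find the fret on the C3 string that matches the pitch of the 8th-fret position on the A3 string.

17

A3 at fret 8 is A3 + 8 semitones = F4.
The open C3 string is 9 semitones below the open A3, so the same pitch on the C3 string lies at fret 8 + 9 = 17.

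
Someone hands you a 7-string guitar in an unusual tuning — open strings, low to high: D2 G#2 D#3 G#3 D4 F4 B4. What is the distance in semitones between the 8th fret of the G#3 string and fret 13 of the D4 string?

11 semitones

G#3 at fret 8 → E4 (MIDI 64); D4 at fret 13 → D#5 (MIDI 75).
64 − 75 = -11, so the two pitches are 11 semitones apart, with D#5 the higher.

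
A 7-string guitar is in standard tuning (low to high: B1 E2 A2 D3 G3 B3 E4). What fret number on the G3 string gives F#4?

11

F#4 is 11 semitones above the open G3 (G–G#–A–A#–…–E–F–F#), so it sits at fret 11.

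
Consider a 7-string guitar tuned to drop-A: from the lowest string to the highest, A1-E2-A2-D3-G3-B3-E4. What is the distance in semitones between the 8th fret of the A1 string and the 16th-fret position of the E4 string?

A1 at fret 8 → F2 (MIDI 41); E4 at fret 16 → G#5 (MIDI 80).
41 − 80 = -39, so the two pitches are 39 semitones apart, with G#5 the higher.

39 semitones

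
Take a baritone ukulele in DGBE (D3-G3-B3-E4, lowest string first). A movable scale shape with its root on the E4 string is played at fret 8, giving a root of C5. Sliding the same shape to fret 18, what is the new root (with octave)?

A#5

Moving from fret 8 to fret 18 shifts the root by 10 semitones.
C5 up 10 semitones is A#5.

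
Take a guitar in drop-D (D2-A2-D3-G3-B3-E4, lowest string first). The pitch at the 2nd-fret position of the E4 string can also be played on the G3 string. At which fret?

11

E4 at fret 2 is E4 + 2 semitones = F♯4.
The open G3 string is 9 semitones below the open E4, so the same pitch on the G3 string lies at fret 2 + 9 = 11.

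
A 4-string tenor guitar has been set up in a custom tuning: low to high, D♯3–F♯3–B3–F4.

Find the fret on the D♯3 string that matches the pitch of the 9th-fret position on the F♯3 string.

F♯3 at fret 9 is F♯3 + 9 semitones = D♯4.
The open D♯3 string is 3 semitones below the open F♯3, so the same pitch on the D♯3 string lies at fret 9 + 3 = 12.

12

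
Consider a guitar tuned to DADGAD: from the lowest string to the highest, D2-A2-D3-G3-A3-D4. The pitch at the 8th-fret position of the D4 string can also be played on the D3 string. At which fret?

20

Fret 8 on D4 is MIDI 62 + 8 = 70 (A♯4). On the D3 string (open MIDI 50), that pitch is 70 − 50 = fret 20.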